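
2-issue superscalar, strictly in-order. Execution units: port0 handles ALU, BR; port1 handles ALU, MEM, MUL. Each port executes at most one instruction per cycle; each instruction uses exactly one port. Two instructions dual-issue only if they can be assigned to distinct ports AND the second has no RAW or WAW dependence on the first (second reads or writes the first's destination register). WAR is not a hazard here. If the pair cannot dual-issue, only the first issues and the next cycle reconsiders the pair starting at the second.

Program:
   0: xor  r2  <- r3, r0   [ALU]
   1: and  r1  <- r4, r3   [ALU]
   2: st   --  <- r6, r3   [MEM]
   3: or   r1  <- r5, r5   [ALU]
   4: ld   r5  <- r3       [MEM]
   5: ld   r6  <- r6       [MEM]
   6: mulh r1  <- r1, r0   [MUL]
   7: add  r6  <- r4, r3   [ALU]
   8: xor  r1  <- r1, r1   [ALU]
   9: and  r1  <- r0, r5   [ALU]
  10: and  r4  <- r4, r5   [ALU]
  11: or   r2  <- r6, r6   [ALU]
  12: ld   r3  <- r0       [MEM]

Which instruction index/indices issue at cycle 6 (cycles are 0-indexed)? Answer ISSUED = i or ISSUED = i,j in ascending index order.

ISSUED = 9,10

t=0 i0/i1:xor.ALU+and.ALU ; dual
t=1 i2/i3:st.MEM+or.ALU ; dual
t=2 i4:ld.MEM ; no-port MEM/MEM
t=3 i5:ld.MEM ; no-port MEM/MUL
t=4 i6/i7:mulh.MUL+add.ALU ; dual
t=5 i8:xor.ALU ; WAW r1
t=6 i9/i10:and.ALU+and.ALU ; dual
t=7 i11/i12:or.ALU+ld.MEM ; dual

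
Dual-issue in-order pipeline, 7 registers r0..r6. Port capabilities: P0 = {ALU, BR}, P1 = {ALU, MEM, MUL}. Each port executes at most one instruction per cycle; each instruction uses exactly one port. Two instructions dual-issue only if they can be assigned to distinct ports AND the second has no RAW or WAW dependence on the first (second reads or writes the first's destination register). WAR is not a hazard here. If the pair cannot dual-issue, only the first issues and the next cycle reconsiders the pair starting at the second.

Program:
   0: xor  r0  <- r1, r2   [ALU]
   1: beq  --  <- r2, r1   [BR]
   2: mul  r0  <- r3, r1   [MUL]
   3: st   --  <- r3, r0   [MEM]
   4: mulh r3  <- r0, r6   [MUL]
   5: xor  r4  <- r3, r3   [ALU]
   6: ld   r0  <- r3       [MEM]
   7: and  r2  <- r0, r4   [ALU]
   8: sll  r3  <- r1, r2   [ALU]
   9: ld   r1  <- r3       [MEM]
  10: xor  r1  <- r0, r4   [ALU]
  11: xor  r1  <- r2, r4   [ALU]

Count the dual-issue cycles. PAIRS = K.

PAIRS = 2

c0: i0,i1 xor beq  2-wide
c1: i2 mul  no-port MUL/MEM
c2: i3 st  no-port MEM/MUL
c3: i4 mulh  RAW r3
c4: i5,i6 xor ld  2-wide
c5: i7 and  RAW r2
c6: i8 sll  RAW r3
c7: i9 ld  WAW r1
c8: i10 xor  WAW r1
c9: i11 xor  tail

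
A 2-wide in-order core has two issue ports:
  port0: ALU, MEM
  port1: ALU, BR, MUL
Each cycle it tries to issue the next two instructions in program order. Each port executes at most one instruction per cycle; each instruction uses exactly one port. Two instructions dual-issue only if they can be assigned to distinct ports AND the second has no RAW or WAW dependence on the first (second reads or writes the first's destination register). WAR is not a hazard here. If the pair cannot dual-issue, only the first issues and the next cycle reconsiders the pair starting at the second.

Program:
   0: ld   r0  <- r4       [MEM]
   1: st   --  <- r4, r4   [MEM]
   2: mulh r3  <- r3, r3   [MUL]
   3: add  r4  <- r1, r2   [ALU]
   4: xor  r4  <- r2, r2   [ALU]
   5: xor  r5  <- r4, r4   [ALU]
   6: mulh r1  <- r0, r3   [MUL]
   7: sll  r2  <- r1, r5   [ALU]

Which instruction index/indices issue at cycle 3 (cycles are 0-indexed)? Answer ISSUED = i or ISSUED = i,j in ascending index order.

c0: i0 ld.MEM  no-port MEM/MEM
c1: i1&i2 st.MEM;mulh.MUL  pair
c2: i3 add.ALU  WAW r4
c3: i4 xor.ALU  RAW r4
c4: i5&i6 xor.ALU;mulh.MUL  pair
c5: i7 sll.ALU  tail

ISSUED = 4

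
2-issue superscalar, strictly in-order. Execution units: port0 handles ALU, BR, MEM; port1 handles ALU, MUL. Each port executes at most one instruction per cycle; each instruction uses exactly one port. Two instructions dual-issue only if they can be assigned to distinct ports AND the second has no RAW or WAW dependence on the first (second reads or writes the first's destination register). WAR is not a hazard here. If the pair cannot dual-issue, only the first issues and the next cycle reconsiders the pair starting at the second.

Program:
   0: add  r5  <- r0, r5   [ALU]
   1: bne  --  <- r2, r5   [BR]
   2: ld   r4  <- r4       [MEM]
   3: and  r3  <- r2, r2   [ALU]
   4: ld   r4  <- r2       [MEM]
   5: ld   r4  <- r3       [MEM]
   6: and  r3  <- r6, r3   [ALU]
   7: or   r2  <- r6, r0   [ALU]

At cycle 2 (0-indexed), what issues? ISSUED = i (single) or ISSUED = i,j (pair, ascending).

c0: i0 add  RAW r5
c1: i1 bne  no-port BR/MEM
c2: i2&i3 ld/and  2-wide
c3: i4 ld  no-port MEM/MEM
c4: i5&i6 ld/and  2-wide
c5: i7 or  tail

ISSUED = 2,3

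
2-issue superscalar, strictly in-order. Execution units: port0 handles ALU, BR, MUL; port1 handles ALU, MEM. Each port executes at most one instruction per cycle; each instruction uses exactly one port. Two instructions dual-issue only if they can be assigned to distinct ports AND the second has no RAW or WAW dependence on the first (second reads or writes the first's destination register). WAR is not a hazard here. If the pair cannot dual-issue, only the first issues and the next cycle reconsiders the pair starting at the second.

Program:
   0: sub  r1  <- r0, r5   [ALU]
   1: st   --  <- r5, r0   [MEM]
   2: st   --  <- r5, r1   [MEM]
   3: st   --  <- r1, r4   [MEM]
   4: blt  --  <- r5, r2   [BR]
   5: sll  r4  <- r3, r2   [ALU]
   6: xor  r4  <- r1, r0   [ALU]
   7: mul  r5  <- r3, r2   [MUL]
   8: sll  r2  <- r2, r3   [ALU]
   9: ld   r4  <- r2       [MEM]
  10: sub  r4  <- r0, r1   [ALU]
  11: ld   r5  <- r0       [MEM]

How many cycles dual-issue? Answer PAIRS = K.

#0 head=0: sub.ALU+st.MEM i0/i1 2-wide
#1 head=2: st.MEM i2 no-port MEM/MEM
#2 head=3: st.MEM+blt.BR i3/i4 2-wide
#3 head=5: sll.ALU i5 WAW r4
#4 head=6: xor.ALU+mul.MUL i6/i7 2-wide
#5 head=8: sll.ALU i8 RAW r2
#6 head=9: ld.MEM i9 WAW r4
#7 head=10: sub.ALU+ld.MEM i10/i11 2-wide

PAIRS = 4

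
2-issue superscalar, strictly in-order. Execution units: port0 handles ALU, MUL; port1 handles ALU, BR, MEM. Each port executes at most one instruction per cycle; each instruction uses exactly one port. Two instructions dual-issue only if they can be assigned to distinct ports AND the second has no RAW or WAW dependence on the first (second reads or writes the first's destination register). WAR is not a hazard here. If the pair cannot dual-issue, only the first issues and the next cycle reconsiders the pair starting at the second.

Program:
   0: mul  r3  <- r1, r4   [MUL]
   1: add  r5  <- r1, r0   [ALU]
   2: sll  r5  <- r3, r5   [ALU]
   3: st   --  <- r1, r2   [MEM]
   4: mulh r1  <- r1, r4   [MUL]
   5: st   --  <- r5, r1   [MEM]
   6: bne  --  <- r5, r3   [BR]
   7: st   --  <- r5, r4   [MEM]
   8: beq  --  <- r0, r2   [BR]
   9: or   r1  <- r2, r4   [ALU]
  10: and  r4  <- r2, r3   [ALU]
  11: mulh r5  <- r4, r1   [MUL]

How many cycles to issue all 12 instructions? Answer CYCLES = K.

0. mul.MUL/add.ALU @i0,i1  | dual
1. sll.ALU/st.MEM @i2,i3  | dual
2. mulh.MUL @i4  | RAW r1
3. st.MEM @i5  | no-port MEM/BR
4. bne.BR @i6  | no-port BR/MEM
5. st.MEM @i7  | no-port MEM/BR
6. beq.BR/or.ALU @i8,i9  | dual
7. and.ALU @i10  | RAW r4
8. mulh.MUL @i11  | tail

CYCLES = 9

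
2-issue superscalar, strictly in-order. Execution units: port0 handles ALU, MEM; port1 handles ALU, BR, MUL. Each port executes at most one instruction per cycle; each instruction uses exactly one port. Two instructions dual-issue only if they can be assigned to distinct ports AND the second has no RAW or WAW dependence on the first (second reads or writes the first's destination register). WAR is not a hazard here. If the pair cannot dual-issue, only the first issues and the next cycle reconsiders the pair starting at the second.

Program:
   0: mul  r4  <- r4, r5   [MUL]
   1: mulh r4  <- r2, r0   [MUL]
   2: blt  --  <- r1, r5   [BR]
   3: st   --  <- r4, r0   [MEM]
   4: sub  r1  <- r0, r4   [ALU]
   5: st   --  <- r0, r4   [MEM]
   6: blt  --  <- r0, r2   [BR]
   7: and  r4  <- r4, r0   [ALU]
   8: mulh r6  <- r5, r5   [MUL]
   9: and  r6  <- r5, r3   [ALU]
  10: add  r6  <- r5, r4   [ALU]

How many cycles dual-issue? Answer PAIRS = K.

PAIRS = 3

t=0 i0:mul ; no-port MUL/MUL
t=1 i1:mulh ; no-port MUL/BR
t=2 i2&i3:blt st ; dual
t=3 i4&i5:sub st ; dual
t=4 i6&i7:blt and ; dual
t=5 i8:mulh ; WAW r6
t=6 i9:and ; WAW r6
t=7 i10:add ; tail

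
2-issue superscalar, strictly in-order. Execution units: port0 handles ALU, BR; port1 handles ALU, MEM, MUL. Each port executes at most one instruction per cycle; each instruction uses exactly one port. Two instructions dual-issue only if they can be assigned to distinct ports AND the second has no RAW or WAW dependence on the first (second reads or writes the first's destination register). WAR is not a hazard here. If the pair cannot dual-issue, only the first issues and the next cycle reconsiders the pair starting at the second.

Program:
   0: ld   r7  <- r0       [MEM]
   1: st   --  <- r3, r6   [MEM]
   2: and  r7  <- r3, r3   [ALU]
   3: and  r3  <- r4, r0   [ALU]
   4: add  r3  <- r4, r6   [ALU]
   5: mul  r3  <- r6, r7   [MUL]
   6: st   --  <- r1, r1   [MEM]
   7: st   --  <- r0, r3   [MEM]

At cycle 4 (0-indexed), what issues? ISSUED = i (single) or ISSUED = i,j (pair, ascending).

[0] i0  ld  -- no-port MEM/MEM
[1] i1,i2  st and  -- 2-wide
[2] i3  and  -- WAW r3
[3] i4  add  -- WAW r3
[4] i5  mul  -- no-port MUL/MEM
[5] i6  st  -- no-port MEM/MEM
[6] i7  st  -- tail

ISSUED = 5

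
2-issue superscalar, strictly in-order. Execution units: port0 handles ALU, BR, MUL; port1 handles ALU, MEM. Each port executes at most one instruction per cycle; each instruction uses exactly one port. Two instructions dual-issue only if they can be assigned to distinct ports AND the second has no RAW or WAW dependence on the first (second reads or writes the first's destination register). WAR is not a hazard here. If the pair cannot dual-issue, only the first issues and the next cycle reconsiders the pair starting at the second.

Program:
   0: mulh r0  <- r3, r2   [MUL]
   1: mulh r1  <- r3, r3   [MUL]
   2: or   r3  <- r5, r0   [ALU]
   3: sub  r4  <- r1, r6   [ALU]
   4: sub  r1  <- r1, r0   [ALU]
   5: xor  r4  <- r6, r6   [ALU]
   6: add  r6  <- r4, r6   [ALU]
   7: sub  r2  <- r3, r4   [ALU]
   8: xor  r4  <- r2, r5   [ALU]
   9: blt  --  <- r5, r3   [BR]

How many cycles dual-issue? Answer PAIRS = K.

PAIRS = 4

#0 head=0: mulh i0 no-port MUL/MUL
#1 head=1: mulh+or i1+i2 dual
#2 head=3: sub+sub i3+i4 dual
#3 head=5: xor i5 RAW r4
#4 head=6: add+sub i6+i7 dual
#5 head=8: xor+blt i8+i9 dual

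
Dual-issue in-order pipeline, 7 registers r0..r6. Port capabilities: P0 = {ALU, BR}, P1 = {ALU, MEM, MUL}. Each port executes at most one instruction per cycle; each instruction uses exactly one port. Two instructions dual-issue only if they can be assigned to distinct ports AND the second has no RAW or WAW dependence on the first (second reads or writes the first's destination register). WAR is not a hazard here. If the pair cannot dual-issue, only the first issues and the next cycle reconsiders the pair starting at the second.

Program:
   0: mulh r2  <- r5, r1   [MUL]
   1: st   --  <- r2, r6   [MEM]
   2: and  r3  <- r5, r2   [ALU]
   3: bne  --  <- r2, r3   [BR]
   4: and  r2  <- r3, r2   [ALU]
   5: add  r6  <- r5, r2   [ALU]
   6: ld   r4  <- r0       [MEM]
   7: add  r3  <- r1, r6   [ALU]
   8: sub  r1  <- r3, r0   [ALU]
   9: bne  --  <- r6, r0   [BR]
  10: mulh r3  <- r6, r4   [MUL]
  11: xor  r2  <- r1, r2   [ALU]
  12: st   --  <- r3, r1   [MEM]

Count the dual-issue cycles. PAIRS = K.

c0: i0 mulh.MUL  no-port MUL/MEM
c1: i1+i2 st.MEM+and.ALU  pair
c2: i3+i4 bne.BR+and.ALU  pair
c3: i5+i6 add.ALU+ld.MEM  pair
c4: i7 add.ALU  RAW r3
c5: i8+i9 sub.ALU+bne.BR  pair
c6: i10+i11 mulh.MUL+xor.ALU  pair
c7: i12 st.MEM  tail

PAIRS = 5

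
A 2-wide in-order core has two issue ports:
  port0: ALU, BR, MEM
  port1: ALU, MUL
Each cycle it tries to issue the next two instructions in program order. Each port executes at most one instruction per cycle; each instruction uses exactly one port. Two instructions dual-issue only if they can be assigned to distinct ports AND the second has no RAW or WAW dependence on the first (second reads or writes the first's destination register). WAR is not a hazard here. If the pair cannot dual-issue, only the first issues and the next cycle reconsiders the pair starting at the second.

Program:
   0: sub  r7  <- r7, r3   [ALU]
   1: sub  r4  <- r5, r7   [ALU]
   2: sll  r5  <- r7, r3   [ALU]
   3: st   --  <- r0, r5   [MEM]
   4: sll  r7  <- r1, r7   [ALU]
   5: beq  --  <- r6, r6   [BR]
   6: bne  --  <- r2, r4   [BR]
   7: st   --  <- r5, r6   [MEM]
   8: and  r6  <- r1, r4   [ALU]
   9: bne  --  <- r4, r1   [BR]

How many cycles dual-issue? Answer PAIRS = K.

  cy0 -> i0 (sub.ALU) RAW r7
  cy1 -> i1,i2 (sub.ALU;sll.ALU) dual
  cy2 -> i3,i4 (st.MEM;sll.ALU) dual
  cy3 -> i5 (beq.BR) no-port BR/BR
  cy4 -> i6 (bne.BR) no-port BR/MEM
  cy5 -> i7,i8 (st.MEM;and.ALU) dual
  cy6 -> i9 (bne.BR) tail

PAIRS = 3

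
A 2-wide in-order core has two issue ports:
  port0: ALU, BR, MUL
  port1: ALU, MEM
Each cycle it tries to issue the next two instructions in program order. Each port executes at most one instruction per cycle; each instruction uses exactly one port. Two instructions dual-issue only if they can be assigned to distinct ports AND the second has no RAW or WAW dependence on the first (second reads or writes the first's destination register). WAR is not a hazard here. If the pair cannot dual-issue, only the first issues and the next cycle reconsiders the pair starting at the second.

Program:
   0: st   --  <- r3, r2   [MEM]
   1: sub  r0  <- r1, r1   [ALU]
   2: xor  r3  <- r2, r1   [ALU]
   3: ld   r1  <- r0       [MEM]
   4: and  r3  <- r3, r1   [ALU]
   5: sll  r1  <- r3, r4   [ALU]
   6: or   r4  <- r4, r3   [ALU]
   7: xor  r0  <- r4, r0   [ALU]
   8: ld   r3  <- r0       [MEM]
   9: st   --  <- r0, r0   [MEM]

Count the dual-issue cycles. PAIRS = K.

t=0 i0,i1:st/sub ; pair
t=1 i2,i3:xor/ld ; pair
t=2 i4:and ; RAW r3
t=3 i5,i6:sll/or ; pair
t=4 i7:xor ; RAW r0
t=5 i8:ld ; no-port MEM/MEM
t=6 i9:st ; tail

PAIRS = 3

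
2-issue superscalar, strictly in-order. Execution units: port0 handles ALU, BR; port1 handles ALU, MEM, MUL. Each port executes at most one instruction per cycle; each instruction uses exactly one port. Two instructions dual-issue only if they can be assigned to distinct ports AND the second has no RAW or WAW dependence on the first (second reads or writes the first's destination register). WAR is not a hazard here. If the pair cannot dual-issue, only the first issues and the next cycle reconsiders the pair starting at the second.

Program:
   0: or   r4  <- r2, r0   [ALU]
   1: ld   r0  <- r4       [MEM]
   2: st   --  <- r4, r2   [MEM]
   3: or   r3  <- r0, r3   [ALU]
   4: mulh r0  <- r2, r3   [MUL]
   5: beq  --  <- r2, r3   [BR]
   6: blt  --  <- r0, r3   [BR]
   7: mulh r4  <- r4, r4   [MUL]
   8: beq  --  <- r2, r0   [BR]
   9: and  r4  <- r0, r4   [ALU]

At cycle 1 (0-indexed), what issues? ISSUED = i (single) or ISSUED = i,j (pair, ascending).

ISSUED = 1

[0] i0  or.ALU  -- RAW r4
[1] i1  ld.MEM  -- no-port MEM/MEM
[2] i2,i3  st.MEM;or.ALU  -- 2-wide
[3] i4,i5  mulh.MUL;beq.BR  -- 2-wide
[4] i6,i7  blt.BR;mulh.MUL  -- 2-wide
[5] i8,i9  beq.BR;and.ALU  -- 2-wide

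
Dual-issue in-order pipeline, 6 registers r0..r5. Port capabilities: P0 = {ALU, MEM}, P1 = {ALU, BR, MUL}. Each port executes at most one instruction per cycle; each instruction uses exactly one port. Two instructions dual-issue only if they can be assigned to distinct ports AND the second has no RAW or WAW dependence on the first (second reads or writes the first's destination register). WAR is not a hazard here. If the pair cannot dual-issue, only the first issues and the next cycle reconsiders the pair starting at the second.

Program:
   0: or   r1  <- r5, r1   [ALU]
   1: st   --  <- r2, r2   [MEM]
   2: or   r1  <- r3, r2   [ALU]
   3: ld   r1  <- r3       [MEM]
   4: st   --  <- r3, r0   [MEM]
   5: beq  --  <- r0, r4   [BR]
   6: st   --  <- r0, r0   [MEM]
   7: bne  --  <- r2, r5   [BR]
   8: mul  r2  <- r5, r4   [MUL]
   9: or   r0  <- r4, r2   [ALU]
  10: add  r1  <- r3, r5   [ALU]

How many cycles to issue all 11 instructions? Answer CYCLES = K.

[0] i0&i1  or.ALU/st.MEM  -- pair
[1] i2  or.ALU  -- WAW r1
[2] i3  ld.MEM  -- no-port MEM/MEM
[3] i4&i5  st.MEM/beq.BR  -- pair
[4] i6&i7  st.MEM/bne.BR  -- pair
[5] i8  mul.MUL  -- RAW r2
[6] i9&i10  or.ALU/add.ALU  -- pair

CYCLES = 7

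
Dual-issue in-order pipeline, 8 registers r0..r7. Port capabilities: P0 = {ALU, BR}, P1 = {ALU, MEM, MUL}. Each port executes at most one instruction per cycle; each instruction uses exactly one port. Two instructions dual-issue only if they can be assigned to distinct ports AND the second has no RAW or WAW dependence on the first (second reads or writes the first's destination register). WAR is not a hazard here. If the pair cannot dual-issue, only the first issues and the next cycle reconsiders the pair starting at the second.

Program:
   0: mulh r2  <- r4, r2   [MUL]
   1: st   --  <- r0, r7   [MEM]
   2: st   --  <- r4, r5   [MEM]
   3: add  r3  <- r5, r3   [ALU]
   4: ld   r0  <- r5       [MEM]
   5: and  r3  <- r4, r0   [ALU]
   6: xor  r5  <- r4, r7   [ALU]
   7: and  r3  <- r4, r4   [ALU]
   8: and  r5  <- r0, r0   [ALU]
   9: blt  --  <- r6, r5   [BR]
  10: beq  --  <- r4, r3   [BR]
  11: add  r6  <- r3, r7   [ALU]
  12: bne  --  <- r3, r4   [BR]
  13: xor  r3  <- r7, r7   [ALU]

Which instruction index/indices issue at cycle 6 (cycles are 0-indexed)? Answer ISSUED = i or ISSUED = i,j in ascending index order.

ISSUED = 9

0. mulh @i0  | no-port MUL/MEM
1. st @i1  | no-port MEM/MEM
2. st+add @i2,i3  | pair
3. ld @i4  | RAW r0
4. and+xor @i5,i6  | pair
5. and+and @i7,i8  | pair
6. blt @i9  | no-port BR/BR
7. beq+add @i10,i11  | pair
8. bne+xor @i12,i13  | pair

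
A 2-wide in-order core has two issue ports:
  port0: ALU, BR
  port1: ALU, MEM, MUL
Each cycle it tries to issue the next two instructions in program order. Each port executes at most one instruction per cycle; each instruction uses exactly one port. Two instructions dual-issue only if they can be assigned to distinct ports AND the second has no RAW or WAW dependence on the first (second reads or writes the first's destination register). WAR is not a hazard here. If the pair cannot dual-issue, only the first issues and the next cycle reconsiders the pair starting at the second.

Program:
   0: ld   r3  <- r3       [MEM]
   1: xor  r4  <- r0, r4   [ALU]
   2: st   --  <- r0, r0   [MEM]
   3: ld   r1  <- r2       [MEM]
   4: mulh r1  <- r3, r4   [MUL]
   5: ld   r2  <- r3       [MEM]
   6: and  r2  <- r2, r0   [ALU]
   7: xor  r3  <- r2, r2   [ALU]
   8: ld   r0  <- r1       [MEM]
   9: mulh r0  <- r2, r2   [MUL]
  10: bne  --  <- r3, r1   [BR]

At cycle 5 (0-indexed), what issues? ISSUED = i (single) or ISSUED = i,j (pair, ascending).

ISSUED = 6

0. ld.MEM xor.ALU @i0,i1  | dual
1. st.MEM @i2  | no-port MEM/MEM
2. ld.MEM @i3  | no-port MEM/MUL
3. mulh.MUL @i4  | no-port MUL/MEM
4. ld.MEM @i5  | RAW+WAW r2
5. and.ALU @i6  | RAW r2
6. xor.ALU ld.MEM @i7,i8  | dual
7. mulh.MUL bne.BR @i9,i10  | dual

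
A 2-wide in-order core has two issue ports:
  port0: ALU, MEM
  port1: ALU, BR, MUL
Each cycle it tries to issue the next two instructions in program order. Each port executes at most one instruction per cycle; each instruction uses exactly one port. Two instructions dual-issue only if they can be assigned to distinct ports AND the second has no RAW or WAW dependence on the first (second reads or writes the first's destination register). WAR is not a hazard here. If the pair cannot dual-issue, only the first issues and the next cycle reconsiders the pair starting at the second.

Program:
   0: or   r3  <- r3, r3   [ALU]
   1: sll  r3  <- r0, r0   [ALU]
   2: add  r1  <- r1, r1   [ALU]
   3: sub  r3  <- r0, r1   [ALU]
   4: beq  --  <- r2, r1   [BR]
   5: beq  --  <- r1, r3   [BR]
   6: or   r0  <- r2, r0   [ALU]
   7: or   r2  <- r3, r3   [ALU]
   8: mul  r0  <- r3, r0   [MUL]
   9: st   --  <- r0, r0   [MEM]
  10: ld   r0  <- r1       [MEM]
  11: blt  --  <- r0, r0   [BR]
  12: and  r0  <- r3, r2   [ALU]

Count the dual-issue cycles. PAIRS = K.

#0 head=0: or.ALU i0 WAW r3
#1 head=1: sll.ALU/add.ALU i1+i2 pair
#2 head=3: sub.ALU/beq.BR i3+i4 pair
#3 head=5: beq.BR/or.ALU i5+i6 pair
#4 head=7: or.ALU/mul.MUL i7+i8 pair
#5 head=9: st.MEM i9 no-port MEM/MEM
#6 head=10: ld.MEM i10 RAW r0
#7 head=11: blt.BR/and.ALU i11+i12 pair

PAIRS = 5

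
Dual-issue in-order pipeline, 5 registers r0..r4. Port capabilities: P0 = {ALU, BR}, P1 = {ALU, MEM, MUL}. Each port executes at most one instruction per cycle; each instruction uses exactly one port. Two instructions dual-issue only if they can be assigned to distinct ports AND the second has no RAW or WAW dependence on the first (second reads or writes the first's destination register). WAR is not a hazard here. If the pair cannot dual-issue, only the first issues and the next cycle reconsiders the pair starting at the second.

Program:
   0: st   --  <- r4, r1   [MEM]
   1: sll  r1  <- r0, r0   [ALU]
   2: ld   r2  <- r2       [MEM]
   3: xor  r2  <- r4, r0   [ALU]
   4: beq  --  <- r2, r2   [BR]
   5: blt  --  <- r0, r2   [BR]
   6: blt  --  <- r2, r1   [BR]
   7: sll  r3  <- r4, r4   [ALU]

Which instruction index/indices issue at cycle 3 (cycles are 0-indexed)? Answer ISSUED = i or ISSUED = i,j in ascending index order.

ISSUED = 4

  cy0 -> i0,i1 (st.MEM;sll.ALU) pair
  cy1 -> i2 (ld.MEM) WAW r2
  cy2 -> i3 (xor.ALU) RAW r2
  cy3 -> i4 (beq.BR) no-port BR/BR
  cy4 -> i5 (blt.BR) no-port BR/BR
  cy5 -> i6,i7 (blt.BR;sll.ALU) pair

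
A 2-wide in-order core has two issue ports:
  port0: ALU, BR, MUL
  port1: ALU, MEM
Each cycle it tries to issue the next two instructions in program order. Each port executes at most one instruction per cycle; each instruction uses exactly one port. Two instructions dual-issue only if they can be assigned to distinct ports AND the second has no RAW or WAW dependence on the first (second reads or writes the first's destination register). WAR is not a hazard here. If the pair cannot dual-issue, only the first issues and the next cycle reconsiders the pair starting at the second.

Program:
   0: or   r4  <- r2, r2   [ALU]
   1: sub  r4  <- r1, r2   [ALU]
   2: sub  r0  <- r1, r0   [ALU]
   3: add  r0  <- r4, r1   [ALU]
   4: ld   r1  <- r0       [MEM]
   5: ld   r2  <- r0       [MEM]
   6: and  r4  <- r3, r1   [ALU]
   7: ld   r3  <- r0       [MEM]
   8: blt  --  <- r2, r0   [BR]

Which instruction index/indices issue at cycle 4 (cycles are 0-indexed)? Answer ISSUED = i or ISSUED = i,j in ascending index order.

  cy0 -> i0 (or.ALU) WAW r4
  cy1 -> i1/i2 (sub.ALU sub.ALU) 2-wide
  cy2 -> i3 (add.ALU) RAW r0
  cy3 -> i4 (ld.MEM) no-port MEM/MEM
  cy4 -> i5/i6 (ld.MEM and.ALU) 2-wide
  cy5 -> i7/i8 (ld.MEM blt.BR) 2-wide

ISSUED = 5,6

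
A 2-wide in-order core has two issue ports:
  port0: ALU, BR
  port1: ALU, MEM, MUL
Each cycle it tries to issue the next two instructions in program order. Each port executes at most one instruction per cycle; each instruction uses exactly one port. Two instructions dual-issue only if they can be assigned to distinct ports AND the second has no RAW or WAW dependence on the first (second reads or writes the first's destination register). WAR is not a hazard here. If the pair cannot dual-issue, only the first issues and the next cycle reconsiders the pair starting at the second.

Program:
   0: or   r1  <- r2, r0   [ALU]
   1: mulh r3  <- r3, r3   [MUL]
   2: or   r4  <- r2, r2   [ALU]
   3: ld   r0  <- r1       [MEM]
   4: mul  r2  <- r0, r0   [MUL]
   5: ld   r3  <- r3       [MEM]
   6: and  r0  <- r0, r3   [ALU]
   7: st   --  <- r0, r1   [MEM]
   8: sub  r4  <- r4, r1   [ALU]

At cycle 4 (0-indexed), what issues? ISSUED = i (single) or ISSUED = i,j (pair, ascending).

ISSUED = 6

c0: i0/i1 or.ALU+mulh.MUL  2-wide
c1: i2/i3 or.ALU+ld.MEM  2-wide
c2: i4 mul.MUL  no-port MUL/MEM
c3: i5 ld.MEM  RAW r3
c4: i6 and.ALU  RAW r0
c5: i7/i8 st.MEM+sub.ALU  2-wide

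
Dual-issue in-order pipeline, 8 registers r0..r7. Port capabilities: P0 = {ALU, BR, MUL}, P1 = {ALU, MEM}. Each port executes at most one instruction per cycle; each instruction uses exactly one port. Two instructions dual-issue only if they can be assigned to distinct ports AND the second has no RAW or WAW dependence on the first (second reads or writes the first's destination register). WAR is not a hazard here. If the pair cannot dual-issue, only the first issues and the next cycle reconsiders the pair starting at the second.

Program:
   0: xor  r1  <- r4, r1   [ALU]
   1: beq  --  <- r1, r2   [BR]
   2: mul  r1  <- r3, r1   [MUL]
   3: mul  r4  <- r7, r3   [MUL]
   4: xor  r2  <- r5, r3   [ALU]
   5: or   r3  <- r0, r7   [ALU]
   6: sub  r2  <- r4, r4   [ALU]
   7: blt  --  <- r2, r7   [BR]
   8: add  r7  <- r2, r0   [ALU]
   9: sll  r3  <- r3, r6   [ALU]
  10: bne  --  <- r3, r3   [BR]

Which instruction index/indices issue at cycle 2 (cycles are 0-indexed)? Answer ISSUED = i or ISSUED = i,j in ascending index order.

ISSUED = 2

0. xor.ALU @i0  | RAW r1
1. beq.BR @i1  | no-port BR/MUL
2. mul.MUL @i2  | no-port MUL/MUL
3. mul.MUL xor.ALU @i3/i4  | 2-wide
4. or.ALU sub.ALU @i5/i6  | 2-wide
5. blt.BR add.ALU @i7/i8  | 2-wide
6. sll.ALU @i9  | RAW r3
7. bne.BR @i10  | tail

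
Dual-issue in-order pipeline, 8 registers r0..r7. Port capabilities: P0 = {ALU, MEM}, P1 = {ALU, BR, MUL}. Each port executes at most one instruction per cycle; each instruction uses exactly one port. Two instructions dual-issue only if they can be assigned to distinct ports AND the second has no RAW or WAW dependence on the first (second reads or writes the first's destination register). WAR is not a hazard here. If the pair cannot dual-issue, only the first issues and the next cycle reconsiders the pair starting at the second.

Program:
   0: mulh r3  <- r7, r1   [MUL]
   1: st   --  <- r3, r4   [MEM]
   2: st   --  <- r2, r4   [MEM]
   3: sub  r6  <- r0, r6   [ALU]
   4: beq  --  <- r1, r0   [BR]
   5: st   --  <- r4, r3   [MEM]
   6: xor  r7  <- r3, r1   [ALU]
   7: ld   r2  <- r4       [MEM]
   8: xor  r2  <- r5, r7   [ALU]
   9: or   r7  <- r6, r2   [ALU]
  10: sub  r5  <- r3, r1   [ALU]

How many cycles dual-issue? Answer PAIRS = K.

#0 head=0: mulh i0 RAW r3
#1 head=1: st i1 no-port MEM/MEM
#2 head=2: st+sub i2/i3 pair
#3 head=4: beq+st i4/i5 pair
#4 head=6: xor+ld i6/i7 pair
#5 head=8: xor i8 RAW r2
#6 head=9: or+sub i9/i10 pair

PAIRS = 4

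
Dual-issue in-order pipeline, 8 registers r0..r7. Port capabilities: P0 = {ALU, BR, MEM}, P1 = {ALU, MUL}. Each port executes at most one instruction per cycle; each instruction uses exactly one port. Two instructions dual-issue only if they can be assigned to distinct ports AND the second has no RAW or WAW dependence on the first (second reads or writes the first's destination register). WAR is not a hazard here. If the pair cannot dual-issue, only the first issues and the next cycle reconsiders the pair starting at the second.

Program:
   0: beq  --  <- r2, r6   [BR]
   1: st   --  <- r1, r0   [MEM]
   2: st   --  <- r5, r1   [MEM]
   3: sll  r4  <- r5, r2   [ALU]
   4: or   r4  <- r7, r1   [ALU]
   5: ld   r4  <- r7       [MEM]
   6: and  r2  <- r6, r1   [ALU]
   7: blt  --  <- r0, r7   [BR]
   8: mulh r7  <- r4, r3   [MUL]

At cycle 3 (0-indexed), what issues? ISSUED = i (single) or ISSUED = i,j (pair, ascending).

  cy0 -> i0 (beq.BR) no-port BR/MEM
  cy1 -> i1 (st.MEM) no-port MEM/MEM
  cy2 -> i2,i3 (st.MEM/sll.ALU) pair
  cy3 -> i4 (or.ALU) WAW r4
  cy4 -> i5,i6 (ld.MEM/and.ALU) pair
  cy5 -> i7,i8 (blt.BR/mulh.MUL) pair

ISSUED = 4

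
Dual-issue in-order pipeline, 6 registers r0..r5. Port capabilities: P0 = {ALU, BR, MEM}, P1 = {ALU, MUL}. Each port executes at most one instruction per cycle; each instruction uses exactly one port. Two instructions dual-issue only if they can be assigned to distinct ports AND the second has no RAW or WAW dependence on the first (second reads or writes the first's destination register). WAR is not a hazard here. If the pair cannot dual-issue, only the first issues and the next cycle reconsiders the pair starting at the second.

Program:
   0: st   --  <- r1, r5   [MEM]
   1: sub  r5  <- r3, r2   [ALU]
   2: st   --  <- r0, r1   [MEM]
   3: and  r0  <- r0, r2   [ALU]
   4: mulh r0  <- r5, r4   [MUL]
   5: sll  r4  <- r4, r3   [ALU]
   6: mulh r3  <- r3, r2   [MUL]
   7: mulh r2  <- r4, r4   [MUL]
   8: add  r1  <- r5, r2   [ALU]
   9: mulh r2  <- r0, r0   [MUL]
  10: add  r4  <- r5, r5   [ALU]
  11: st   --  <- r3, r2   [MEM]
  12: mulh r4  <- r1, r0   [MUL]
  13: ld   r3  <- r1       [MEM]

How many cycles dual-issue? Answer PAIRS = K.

0. st/sub @i0+i1  | pair
1. st/and @i2+i3  | pair
2. mulh/sll @i4+i5  | pair
3. mulh @i6  | no-port MUL/MUL
4. mulh @i7  | RAW r2
5. add/mulh @i8+i9  | pair
6. add/st @i10+i11  | pair
7. mulh/ld @i12+i13  | pair

PAIRS = 6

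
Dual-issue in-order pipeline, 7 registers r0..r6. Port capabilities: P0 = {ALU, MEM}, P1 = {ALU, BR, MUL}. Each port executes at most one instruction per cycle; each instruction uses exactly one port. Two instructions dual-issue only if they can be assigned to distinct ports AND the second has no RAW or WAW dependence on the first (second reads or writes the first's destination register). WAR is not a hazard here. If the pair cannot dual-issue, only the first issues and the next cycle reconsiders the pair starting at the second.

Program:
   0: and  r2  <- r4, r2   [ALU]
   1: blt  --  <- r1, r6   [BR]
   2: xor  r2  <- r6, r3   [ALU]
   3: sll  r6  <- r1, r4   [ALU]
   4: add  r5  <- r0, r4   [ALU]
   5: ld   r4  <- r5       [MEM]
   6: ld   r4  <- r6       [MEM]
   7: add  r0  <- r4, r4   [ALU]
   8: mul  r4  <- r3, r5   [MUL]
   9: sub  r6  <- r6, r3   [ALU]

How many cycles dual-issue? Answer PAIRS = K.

  cy0 -> i0/i1 (and.ALU;blt.BR) dual
  cy1 -> i2/i3 (xor.ALU;sll.ALU) dual
  cy2 -> i4 (add.ALU) RAW r5
  cy3 -> i5 (ld.MEM) no-port MEM/MEM
  cy4 -> i6 (ld.MEM) RAW r4
  cy5 -> i7/i8 (add.ALU;mul.MUL) dual
  cy6 -> i9 (sub.ALU) tail

PAIRS = 3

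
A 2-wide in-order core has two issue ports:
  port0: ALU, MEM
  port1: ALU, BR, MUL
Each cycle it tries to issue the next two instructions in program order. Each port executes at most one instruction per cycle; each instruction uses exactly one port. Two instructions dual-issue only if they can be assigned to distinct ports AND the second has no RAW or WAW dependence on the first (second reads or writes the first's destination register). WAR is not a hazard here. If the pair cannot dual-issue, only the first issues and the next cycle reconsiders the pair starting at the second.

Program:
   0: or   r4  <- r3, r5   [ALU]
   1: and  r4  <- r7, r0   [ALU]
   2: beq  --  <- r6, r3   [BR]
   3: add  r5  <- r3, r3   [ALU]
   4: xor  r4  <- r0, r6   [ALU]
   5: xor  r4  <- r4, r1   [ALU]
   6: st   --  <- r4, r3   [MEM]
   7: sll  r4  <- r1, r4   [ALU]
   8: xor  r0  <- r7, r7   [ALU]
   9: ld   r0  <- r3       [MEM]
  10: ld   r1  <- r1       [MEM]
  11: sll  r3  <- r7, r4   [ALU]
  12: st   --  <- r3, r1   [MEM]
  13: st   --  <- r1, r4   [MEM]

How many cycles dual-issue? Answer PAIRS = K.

t=0 i0:or ; WAW r4
t=1 i1,i2:and+beq ; 2-wide
t=2 i3,i4:add+xor ; 2-wide
t=3 i5:xor ; RAW r4
t=4 i6,i7:st+sll ; 2-wide
t=5 i8:xor ; WAW r0
t=6 i9:ld ; no-port MEM/MEM
t=7 i10,i11:ld+sll ; 2-wide
t=8 i12:st ; no-port MEM/MEM
t=9 i13:st ; tail

PAIRS = 4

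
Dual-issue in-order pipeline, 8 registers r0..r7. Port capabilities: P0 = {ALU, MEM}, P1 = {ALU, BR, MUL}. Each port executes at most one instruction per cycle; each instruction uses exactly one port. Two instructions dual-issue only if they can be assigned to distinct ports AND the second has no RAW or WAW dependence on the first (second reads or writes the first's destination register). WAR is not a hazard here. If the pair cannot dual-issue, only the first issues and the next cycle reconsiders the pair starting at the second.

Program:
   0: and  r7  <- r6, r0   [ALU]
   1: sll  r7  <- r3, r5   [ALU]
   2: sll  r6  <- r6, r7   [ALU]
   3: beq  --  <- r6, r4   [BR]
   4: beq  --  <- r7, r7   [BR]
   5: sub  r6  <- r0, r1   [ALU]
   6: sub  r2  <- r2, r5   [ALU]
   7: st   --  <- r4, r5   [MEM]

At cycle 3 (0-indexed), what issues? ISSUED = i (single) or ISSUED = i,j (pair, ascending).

ISSUED = 3

  cy0 -> i0 (and.ALU) WAW r7
  cy1 -> i1 (sll.ALU) RAW r7
  cy2 -> i2 (sll.ALU) RAW r6
  cy3 -> i3 (beq.BR) no-port BR/BR
  cy4 -> i4&i5 (beq.BR;sub.ALU) pair
  cy5 -> i6&i7 (sub.ALU;st.MEM) pair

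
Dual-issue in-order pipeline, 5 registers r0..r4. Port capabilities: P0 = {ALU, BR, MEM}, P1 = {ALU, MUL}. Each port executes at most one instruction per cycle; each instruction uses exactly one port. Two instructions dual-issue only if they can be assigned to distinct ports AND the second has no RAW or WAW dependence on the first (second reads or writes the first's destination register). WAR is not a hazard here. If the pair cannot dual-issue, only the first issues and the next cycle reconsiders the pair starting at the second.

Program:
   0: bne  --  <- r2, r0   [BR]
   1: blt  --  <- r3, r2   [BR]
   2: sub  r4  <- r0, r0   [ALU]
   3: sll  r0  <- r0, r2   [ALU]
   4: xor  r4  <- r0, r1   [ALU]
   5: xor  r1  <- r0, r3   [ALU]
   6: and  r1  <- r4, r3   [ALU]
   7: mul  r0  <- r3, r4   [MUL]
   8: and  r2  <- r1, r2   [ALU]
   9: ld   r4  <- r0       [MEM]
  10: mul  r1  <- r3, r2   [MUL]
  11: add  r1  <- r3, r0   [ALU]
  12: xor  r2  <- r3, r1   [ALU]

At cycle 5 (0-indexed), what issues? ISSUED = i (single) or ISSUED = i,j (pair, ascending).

#0 head=0: bne i0 no-port BR/BR
#1 head=1: blt+sub i1+i2 2-wide
#2 head=3: sll i3 RAW r0
#3 head=4: xor+xor i4+i5 2-wide
#4 head=6: and+mul i6+i7 2-wide
#5 head=8: and+ld i8+i9 2-wide
#6 head=10: mul i10 WAW r1
#7 head=11: add i11 RAW r1
#8 head=12: xor i12 tail

ISSUED = 8,9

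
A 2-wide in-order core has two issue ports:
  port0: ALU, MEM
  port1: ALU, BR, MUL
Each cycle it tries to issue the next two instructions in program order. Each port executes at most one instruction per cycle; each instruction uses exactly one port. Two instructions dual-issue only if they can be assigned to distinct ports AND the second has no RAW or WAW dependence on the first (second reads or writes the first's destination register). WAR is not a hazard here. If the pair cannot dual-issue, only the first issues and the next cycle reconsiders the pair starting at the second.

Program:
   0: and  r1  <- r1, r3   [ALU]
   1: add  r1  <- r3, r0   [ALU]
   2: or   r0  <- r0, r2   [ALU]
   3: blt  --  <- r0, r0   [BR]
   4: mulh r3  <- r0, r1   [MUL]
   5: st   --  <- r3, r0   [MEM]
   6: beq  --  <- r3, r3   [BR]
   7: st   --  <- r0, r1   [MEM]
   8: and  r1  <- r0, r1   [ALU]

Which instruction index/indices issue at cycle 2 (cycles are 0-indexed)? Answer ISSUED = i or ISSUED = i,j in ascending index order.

ISSUED = 3

  cy0 -> i0 (and.ALU) WAW r1
  cy1 -> i1/i2 (add.ALU/or.ALU) dual
  cy2 -> i3 (blt.BR) no-port BR/MUL
  cy3 -> i4 (mulh.MUL) RAW r3
  cy4 -> i5/i6 (st.MEM/beq.BR) dual
  cy5 -> i7/i8 (st.MEM/and.ALU) dual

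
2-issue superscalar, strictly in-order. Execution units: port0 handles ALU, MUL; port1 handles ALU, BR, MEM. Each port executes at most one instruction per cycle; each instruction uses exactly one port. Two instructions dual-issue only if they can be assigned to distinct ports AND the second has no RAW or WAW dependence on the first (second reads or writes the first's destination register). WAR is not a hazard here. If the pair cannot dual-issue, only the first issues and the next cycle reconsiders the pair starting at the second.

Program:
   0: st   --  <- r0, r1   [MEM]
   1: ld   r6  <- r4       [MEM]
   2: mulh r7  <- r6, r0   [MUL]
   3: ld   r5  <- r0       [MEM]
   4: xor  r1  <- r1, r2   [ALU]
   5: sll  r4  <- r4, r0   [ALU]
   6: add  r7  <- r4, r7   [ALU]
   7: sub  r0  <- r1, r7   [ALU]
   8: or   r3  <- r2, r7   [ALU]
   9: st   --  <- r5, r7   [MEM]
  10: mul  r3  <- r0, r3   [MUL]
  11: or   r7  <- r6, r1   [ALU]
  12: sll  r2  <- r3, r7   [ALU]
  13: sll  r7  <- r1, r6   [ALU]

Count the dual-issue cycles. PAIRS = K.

PAIRS = 5

#0 head=0: st i0 no-port MEM/MEM
#1 head=1: ld i1 RAW r6
#2 head=2: mulh+ld i2/i3 2-wide
#3 head=4: xor+sll i4/i5 2-wide
#4 head=6: add i6 RAW r7
#5 head=7: sub+or i7/i8 2-wide
#6 head=9: st+mul i9/i10 2-wide
#7 head=11: or i11 RAW r7
#8 head=12: sll+sll i12/i13 2-wide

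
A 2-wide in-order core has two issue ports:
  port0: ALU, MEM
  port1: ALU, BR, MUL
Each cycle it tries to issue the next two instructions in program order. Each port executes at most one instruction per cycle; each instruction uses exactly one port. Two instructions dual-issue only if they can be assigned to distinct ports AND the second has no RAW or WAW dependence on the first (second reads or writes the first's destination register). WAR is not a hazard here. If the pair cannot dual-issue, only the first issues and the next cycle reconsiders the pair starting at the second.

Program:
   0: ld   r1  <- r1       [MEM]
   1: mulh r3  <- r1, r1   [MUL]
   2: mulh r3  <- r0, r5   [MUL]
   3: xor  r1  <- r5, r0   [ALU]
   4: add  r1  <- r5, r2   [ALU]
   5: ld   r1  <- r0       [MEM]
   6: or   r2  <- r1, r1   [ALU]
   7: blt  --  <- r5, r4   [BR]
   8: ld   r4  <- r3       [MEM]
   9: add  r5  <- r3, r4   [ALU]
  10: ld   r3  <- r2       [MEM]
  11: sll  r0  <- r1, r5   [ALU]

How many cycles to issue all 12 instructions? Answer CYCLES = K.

CYCLES = 9

#0 head=0: ld.MEM i0 RAW r1
#1 head=1: mulh.MUL i1 no-port MUL/MUL
#2 head=2: mulh.MUL/xor.ALU i2+i3 pair
#3 head=4: add.ALU i4 WAW r1
#4 head=5: ld.MEM i5 RAW r1
#5 head=6: or.ALU/blt.BR i6+i7 pair
#6 head=8: ld.MEM i8 RAW r4
#7 head=9: add.ALU/ld.MEM i9+i10 pair
#8 head=11: sll.ALU i11 tail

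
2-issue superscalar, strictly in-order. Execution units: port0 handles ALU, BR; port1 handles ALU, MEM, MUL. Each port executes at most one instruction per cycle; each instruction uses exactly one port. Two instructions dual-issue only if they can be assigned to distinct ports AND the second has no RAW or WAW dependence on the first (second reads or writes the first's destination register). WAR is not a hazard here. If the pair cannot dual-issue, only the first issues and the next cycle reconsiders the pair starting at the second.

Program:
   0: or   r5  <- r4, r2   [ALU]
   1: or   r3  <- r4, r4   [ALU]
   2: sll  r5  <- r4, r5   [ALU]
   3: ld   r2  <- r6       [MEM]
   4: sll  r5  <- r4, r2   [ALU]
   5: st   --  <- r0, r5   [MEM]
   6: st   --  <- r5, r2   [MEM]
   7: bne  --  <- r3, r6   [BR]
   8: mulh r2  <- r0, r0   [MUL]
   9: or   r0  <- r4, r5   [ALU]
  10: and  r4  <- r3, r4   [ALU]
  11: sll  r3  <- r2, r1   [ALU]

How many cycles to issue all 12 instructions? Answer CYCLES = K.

CYCLES = 7

t=0 i0,i1:or.ALU or.ALU ; 2-wide
t=1 i2,i3:sll.ALU ld.MEM ; 2-wide
t=2 i4:sll.ALU ; RAW r5
t=3 i5:st.MEM ; no-port MEM/MEM
t=4 i6,i7:st.MEM bne.BR ; 2-wide
t=5 i8,i9:mulh.MUL or.ALU ; 2-wide
t=6 i10,i11:and.ALU sll.ALU ; 2-wide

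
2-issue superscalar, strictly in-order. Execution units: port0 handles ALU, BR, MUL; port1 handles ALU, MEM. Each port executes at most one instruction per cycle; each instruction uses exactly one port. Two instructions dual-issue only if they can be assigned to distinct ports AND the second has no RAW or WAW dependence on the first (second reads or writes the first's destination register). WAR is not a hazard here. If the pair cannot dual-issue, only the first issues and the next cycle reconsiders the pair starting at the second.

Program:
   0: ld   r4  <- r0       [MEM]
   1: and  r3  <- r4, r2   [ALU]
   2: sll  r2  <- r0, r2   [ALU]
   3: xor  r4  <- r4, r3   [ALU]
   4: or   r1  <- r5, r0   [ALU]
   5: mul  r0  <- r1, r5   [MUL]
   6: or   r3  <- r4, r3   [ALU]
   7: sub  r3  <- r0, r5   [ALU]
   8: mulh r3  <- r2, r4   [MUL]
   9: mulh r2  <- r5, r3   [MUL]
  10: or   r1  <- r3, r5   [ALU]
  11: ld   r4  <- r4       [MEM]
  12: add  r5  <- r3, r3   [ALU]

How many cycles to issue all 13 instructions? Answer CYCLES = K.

CYCLES = 8

#0 head=0: ld.MEM i0 RAW r4
#1 head=1: and.ALU sll.ALU i1&i2 dual
#2 head=3: xor.ALU or.ALU i3&i4 dual
#3 head=5: mul.MUL or.ALU i5&i6 dual
#4 head=7: sub.ALU i7 WAW r3
#5 head=8: mulh.MUL i8 no-port MUL/MUL
#6 head=9: mulh.MUL or.ALU i9&i10 dual
#7 head=11: ld.MEM add.ALU i11&i12 dual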